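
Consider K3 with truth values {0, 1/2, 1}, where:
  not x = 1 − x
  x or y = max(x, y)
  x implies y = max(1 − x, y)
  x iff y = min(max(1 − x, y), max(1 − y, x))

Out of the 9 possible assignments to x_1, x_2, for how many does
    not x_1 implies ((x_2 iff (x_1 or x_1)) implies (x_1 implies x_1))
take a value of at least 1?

x_1 = 0, x_2 = 0 ↦ 1  ≥
x_1 = 0, x_2 = 1/2 ↦ 1  ≥
x_1 = 0, x_2 = 1 ↦ 1  ≥
x_1 = 1/2, x_2 = 0 ↦ 1/2  <
x_1 = 1/2, x_2 = 1/2 ↦ 1/2  <
x_1 = 1/2, x_2 = 1 ↦ 1/2  <
x_1 = 1, x_2 = 0 ↦ 1  ≥
x_1 = 1, x_2 = 1/2 ↦ 1  ≥
x_1 = 1, x_2 = 1 ↦ 1  ≥
So 6 of the 9 assignments meet the threshold.

6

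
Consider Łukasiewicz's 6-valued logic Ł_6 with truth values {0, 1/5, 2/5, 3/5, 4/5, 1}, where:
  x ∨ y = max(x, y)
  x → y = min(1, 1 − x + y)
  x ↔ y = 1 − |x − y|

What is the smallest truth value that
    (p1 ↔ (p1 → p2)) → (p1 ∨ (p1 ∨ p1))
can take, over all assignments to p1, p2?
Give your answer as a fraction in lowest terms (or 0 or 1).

3/5

Take p1 = 2/5, p2 = 0:
p1 → p2 = 2/5 → 0 = 3/5
p1 ↔ (p1 → p2) = 2/5 ↔ 3/5 = 4/5
p1 ∨ p1 = 2/5 ∨ 2/5 = 2/5
p1 ∨ (p1 ∨ p1) = 2/5 ∨ 2/5 = 2/5
(p1 ↔ (p1 → p2)) → (p1 ∨ (p1 ∨ p1)) = 4/5 → 2/5 = 3/5
No assignment yields a value below 3/5, so this is the minimum.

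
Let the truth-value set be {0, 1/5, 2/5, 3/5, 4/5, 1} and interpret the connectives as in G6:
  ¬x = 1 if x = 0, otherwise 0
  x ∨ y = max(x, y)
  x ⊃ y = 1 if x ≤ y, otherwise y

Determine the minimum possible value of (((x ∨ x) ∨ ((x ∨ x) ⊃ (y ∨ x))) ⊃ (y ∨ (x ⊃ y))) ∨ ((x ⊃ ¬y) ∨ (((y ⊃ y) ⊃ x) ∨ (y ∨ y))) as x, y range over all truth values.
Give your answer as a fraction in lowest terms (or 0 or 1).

2/5

Take x = 2/5, y = 1/5:
x ∨ x = 2/5 ∨ 2/5 = 2/5
x ∨ x = 2/5 ∨ 2/5 = 2/5
y ∨ x = 1/5 ∨ 2/5 = 2/5
(x ∨ x) ⊃ (y ∨ x) = 2/5 ⊃ 2/5 = 1
(x ∨ x) ∨ ((x ∨ x) ⊃ (y ∨ x)) = 2/5 ∨ 1 = 1
x ⊃ y = 2/5 ⊃ 1/5 = 1/5
y ∨ (x ⊃ y) = 1/5 ∨ 1/5 = 1/5
((x ∨ x) ∨ ((x ∨ x) ⊃ (y ∨ x))) ⊃ (y ∨ (x ⊃ y)) = 1 ⊃ 1/5 = 1/5
¬y = ¬1/5 = 0
x ⊃ ¬y = 2/5 ⊃ 0 = 0
y ⊃ y = 1/5 ⊃ 1/5 = 1
(y ⊃ y) ⊃ x = 1 ⊃ 2/5 = 2/5
y ∨ y = 1/5 ∨ 1/5 = 1/5
((y ⊃ y) ⊃ x) ∨ (y ∨ y) = 2/5 ∨ 1/5 = 2/5
(x ⊃ ¬y) ∨ (((y ⊃ y) ⊃ x) ∨ (y ∨ y)) = 0 ∨ 2/5 = 2/5
(((x ∨ x) ∨ ((x ∨ x) ⊃ (y ∨ x))) ⊃ (y ∨ (x ⊃ y))) ∨ ((x ⊃ ¬y) ∨ (((y ⊃ y) ⊃ x) ∨ (y ∨ y))) = 1/5 ∨ 2/5 = 2/5
No assignment yields a value below 2/5, so this is the minimum.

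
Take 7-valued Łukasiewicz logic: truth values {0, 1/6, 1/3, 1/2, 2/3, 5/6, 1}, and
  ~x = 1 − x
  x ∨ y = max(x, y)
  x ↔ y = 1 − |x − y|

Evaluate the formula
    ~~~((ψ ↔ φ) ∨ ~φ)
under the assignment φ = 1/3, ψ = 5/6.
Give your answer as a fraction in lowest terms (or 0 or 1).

1/3

ψ ↔ φ = 5/6 ↔ 1/3 = 1/2
~φ = ~1/3 = 2/3
(ψ ↔ φ) ∨ ~φ = 1/2 ∨ 2/3 = 2/3
~((ψ ↔ φ) ∨ ~φ) = ~2/3 = 1/3
~~((ψ ↔ φ) ∨ ~φ) = ~1/3 = 2/3
~~~((ψ ↔ φ) ∨ ~φ) = ~2/3 = 1/3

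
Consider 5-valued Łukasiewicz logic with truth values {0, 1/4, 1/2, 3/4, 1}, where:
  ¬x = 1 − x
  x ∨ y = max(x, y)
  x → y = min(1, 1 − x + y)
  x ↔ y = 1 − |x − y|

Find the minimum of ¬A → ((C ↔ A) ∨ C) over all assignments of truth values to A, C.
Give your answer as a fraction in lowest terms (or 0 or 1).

1/2

Take A = 0, C = 1/2:
¬A = ¬0 = 1
C ↔ A = 1/2 ↔ 0 = 1/2
(C ↔ A) ∨ C = 1/2 ∨ 1/2 = 1/2
¬A → ((C ↔ A) ∨ C) = 1 → 1/2 = 1/2
No assignment yields a value below 1/2, so this is the minimum.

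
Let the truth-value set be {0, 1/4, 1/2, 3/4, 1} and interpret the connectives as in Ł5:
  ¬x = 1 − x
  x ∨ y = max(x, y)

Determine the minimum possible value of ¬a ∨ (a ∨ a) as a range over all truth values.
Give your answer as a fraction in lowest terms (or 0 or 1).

Take a = 1/2:
¬a = ¬1/2 = 1/2
a ∨ a = 1/2 ∨ 1/2 = 1/2
¬a ∨ (a ∨ a) = 1/2 ∨ 1/2 = 1/2
No assignment yields a value below 1/2, so this is the minimum.

1/2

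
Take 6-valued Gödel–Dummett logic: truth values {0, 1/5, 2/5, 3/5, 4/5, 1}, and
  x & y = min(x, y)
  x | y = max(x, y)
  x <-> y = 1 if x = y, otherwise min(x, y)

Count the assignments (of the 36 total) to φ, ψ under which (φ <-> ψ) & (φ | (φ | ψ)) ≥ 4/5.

value 1: 1 assignment (counts)
value 4/5: 3 assignments (counts)
value 3/5: 5 assignments
value 2/5: 7 assignments
value 1/5: 9 assignments
value 0: 11 assignments
So 4 of the 36 assignments meet the threshold.

4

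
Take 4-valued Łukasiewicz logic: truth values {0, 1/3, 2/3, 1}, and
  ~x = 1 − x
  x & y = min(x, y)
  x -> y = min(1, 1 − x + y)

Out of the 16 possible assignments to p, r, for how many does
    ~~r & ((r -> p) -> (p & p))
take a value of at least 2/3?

p = 0, r = 0 ↦ 0  <
p = 0, r = 1/3 ↦ 1/3  <
p = 0, r = 2/3 ↦ 2/3  ≥
p = 0, r = 1 ↦ 1  ≥
p = 1/3, r = 0 ↦ 0  <
p = 1/3, r = 1/3 ↦ 1/3  <
p = 1/3, r = 2/3 ↦ 2/3  ≥
p = 1/3, r = 1 ↦ 1  ≥
p = 2/3, r = 0 ↦ 0  <
p = 2/3, r = 1/3 ↦ 1/3  <
p = 2/3, r = 2/3 ↦ 2/3  ≥
p = 2/3, r = 1 ↦ 1  ≥
p = 1, r = 0 ↦ 0  <
p = 1, r = 1/3 ↦ 1/3  <
p = 1, r = 2/3 ↦ 2/3  ≥
p = 1, r = 1 ↦ 1  ≥
So 8 of the 16 assignments meet the threshold.

8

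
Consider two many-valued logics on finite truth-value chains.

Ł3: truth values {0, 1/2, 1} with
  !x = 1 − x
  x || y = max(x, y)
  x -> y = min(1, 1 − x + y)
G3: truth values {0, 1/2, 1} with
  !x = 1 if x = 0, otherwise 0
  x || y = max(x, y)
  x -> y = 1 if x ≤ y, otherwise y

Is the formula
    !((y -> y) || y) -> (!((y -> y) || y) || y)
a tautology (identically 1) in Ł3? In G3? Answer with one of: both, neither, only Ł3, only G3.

In Ł3: every assignment gives 1 — tautology.
In G3: every assignment gives 1 — tautology.

both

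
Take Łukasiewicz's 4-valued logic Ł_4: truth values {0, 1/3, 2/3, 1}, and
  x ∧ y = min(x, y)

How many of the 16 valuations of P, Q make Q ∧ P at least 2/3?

P = 0, Q = 0 ↦ 0  <
P = 0, Q = 1/3 ↦ 0  <
P = 0, Q = 2/3 ↦ 0  <
P = 0, Q = 1 ↦ 0  <
P = 1/3, Q = 0 ↦ 0  <
P = 1/3, Q = 1/3 ↦ 1/3  <
P = 1/3, Q = 2/3 ↦ 1/3  <
P = 1/3, Q = 1 ↦ 1/3  <
P = 2/3, Q = 0 ↦ 0  <
P = 2/3, Q = 1/3 ↦ 1/3  <
P = 2/3, Q = 2/3 ↦ 2/3  ≥
P = 2/3, Q = 1 ↦ 2/3  ≥
P = 1, Q = 0 ↦ 0  <
P = 1, Q = 1/3 ↦ 1/3  <
P = 1, Q = 2/3 ↦ 2/3  ≥
P = 1, Q = 1 ↦ 1  ≥
So 4 of the 16 assignments meet the threshold.

4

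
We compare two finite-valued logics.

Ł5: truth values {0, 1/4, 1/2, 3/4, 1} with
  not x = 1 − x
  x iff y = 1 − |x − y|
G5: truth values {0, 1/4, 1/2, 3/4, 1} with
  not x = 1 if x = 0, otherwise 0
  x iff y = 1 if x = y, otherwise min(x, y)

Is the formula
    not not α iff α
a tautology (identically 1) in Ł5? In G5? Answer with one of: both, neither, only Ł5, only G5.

only Ł5

In Ł5: every assignment gives 1 — tautology.
In G5: at α = 1/4 the value is 1/4 — not a tautology.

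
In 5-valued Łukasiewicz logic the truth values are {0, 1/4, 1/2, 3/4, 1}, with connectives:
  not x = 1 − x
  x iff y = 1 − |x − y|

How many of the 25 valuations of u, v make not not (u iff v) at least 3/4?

13

value 1: 5 assignments (counts)
value 3/4: 8 assignments (counts)
value 1/2: 6 assignments
value 1/4: 4 assignments
value 0: 2 assignments
So 13 of the 25 assignments meet the threshold.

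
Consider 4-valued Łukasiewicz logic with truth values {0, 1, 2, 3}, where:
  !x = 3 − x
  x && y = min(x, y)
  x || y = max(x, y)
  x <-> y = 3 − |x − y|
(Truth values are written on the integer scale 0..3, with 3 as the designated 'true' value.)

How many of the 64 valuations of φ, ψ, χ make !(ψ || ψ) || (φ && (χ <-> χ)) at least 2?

48

value 3: 28 assignments (counts)
value 2: 20 assignments (counts)
value 1: 12 assignments
value 0: 4 assignments
So 48 of the 64 assignments meet the threshold.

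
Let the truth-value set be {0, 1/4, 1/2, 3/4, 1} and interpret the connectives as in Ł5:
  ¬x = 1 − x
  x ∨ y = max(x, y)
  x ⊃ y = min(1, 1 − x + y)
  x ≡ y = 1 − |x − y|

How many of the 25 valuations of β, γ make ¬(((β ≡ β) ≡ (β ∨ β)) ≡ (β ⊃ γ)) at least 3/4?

11

value 1: 6 assignments (counts)
value 3/4: 5 assignments (counts)
value 1/2: 6 assignments
value 1/4: 5 assignments
value 0: 3 assignments
So 11 of the 25 assignments meet the threshold.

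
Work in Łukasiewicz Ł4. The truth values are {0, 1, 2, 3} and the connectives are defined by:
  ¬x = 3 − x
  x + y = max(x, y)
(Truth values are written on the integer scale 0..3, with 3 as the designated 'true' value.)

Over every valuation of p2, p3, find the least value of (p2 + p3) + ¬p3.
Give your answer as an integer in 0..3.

Take p2 = 0, p3 = 1:
p2 + p3 = 0 + 1 = 1
¬p3 = ¬1 = 2
(p2 + p3) + ¬p3 = 1 + 2 = 2
No assignment yields a value below 2, so this is the minimum.

2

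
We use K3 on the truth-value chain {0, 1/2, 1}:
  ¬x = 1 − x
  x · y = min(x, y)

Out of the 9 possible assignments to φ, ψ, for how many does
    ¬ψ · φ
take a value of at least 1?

φ = 0, ψ = 0 ↦ 0  <
φ = 0, ψ = 1/2 ↦ 0  <
φ = 0, ψ = 1 ↦ 0  <
φ = 1/2, ψ = 0 ↦ 1/2  <
φ = 1/2, ψ = 1/2 ↦ 1/2  <
φ = 1/2, ψ = 1 ↦ 0  <
φ = 1, ψ = 0 ↦ 1  ≥
φ = 1, ψ = 1/2 ↦ 1/2  <
φ = 1, ψ = 1 ↦ 0  <
So 1 of the 9 assignments meets the threshold.

1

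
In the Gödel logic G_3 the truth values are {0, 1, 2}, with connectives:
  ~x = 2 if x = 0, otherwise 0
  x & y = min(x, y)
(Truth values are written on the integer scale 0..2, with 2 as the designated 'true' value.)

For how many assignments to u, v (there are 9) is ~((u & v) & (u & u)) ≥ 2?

u = 0, v = 0 ↦ 2  ≥
u = 0, v = 1 ↦ 2  ≥
u = 0, v = 2 ↦ 2  ≥
u = 1, v = 0 ↦ 2  ≥
u = 1, v = 1 ↦ 0  <
u = 1, v = 2 ↦ 0  <
u = 2, v = 0 ↦ 2  ≥
u = 2, v = 1 ↦ 0  <
u = 2, v = 2 ↦ 0  <
So 5 of the 9 assignments meet the threshold.

5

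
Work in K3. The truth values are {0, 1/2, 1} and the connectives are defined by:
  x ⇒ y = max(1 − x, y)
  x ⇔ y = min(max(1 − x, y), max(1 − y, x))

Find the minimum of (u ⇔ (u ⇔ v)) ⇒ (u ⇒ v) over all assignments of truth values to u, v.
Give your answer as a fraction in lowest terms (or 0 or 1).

1/2

Take u = 1/2, v = 0:
u ⇔ v = 1/2 ⇔ 0 = 1/2
u ⇔ (u ⇔ v) = 1/2 ⇔ 1/2 = 1/2
u ⇒ v = 1/2 ⇒ 0 = 1/2
(u ⇔ (u ⇔ v)) ⇒ (u ⇒ v) = 1/2 ⇒ 1/2 = 1/2
No assignment yields a value below 1/2, so this is the minimum.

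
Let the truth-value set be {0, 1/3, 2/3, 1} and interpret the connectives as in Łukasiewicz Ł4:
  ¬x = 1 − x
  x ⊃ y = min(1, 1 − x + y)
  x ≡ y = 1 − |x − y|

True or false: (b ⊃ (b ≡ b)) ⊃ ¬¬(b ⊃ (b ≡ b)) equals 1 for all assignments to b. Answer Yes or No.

Yes

b = 0 ↦ 1
b = 1/3 ↦ 1
b = 2/3 ↦ 1
b = 1 ↦ 1
Every assignment gives a value ≥ 1.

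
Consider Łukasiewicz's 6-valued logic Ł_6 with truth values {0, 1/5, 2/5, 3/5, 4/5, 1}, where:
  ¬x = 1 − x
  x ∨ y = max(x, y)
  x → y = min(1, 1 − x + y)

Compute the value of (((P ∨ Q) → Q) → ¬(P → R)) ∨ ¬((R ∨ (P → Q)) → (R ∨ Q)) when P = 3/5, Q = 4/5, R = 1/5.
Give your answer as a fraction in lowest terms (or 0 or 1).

2/5

P ∨ Q = 3/5 ∨ 4/5 = 4/5
(P ∨ Q) → Q = 4/5 → 4/5 = 1
P → R = 3/5 → 1/5 = 3/5
¬(P → R) = ¬3/5 = 2/5
((P ∨ Q) → Q) → ¬(P → R) = 1 → 2/5 = 2/5
P → Q = 3/5 → 4/5 = 1
R ∨ (P → Q) = 1/5 ∨ 1 = 1
R ∨ Q = 1/5 ∨ 4/5 = 4/5
(R ∨ (P → Q)) → (R ∨ Q) = 1 → 4/5 = 4/5
¬((R ∨ (P → Q)) → (R ∨ Q)) = ¬4/5 = 1/5
(((P ∨ Q) → Q) → ¬(P → R)) ∨ ¬((R ∨ (P → Q)) → (R ∨ Q)) = 2/5 ∨ 1/5 = 2/5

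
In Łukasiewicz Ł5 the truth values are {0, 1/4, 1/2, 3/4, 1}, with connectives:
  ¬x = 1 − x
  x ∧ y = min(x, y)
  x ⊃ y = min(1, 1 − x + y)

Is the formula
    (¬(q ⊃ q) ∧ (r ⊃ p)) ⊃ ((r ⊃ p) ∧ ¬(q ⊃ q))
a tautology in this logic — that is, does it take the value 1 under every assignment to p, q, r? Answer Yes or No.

At p = 1, q = 3/4, r = 0, for instance:
q ⊃ q = 3/4 ⊃ 3/4 = 1
¬(q ⊃ q) = ¬1 = 0
r ⊃ p = 0 ⊃ 1 = 1
¬(q ⊃ q) ∧ (r ⊃ p) = 0 ∧ 1 = 0
(r ⊃ p) ∧ ¬(q ⊃ q) = 1 ∧ 0 = 0
(¬(q ⊃ q) ∧ (r ⊃ p)) ⊃ ((r ⊃ p) ∧ ¬(q ⊃ q)) = 0 ⊃ 0 = 1
and checking the remaining 124 assignments likewise gives ≥ 1 in every case.

Yes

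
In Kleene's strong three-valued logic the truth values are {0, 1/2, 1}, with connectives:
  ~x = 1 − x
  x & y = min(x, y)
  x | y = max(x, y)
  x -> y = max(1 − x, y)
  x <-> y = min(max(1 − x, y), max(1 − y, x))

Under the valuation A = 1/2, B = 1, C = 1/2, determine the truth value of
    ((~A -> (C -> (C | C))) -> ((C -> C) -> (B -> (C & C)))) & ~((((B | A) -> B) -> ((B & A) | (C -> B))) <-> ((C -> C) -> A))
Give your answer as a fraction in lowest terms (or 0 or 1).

~A = ~1/2 = 1/2
C | C = 1/2 | 1/2 = 1/2
C -> (C | C) = 1/2 -> 1/2 = 1/2
~A -> (C -> (C | C)) = 1/2 -> 1/2 = 1/2
C -> C = 1/2 -> 1/2 = 1/2
C & C = 1/2 & 1/2 = 1/2
B -> (C & C) = 1 -> 1/2 = 1/2
(C -> C) -> (B -> (C & C)) = 1/2 -> 1/2 = 1/2
(~A -> (C -> (C | C))) -> ((C -> C) -> (B -> (C & C))) = 1/2 -> 1/2 = 1/2
B | A = 1 | 1/2 = 1
(B | A) -> B = 1 -> 1 = 1
B & A = 1 & 1/2 = 1/2
C -> B = 1/2 -> 1 = 1
(B & A) | (C -> B) = 1/2 | 1 = 1
((B | A) -> B) -> ((B & A) | (C -> B)) = 1 -> 1 = 1
C -> C = 1/2 -> 1/2 = 1/2
(C -> C) -> A = 1/2 -> 1/2 = 1/2
(((B | A) -> B) -> ((B & A) | (C -> B))) <-> ((C -> C) -> A) = 1 <-> 1/2 = 1/2
~((((B | A) -> B) -> ((B & A) | (C -> B))) <-> ((C -> C) -> A)) = ~1/2 = 1/2
((~A -> (C -> (C | C))) -> ((C -> C) -> (B -> (C & C)))) & ~((((B | A) -> B) -> ((B & A) | (C -> B))) <-> ((C -> C) -> A)) = 1/2 & 1/2 = 1/2

1/2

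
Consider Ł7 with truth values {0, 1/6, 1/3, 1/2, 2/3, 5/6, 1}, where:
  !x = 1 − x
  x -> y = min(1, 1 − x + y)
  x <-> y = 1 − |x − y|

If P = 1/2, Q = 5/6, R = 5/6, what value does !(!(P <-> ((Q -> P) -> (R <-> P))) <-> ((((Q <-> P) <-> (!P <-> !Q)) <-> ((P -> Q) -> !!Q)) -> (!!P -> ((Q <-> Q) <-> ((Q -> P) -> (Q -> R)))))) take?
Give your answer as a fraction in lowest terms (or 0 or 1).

Q -> P = 5/6 -> 1/2 = 2/3
R <-> P = 5/6 <-> 1/2 = 2/3
(Q -> P) -> (R <-> P) = 2/3 -> 2/3 = 1
P <-> ((Q -> P) -> (R <-> P)) = 1/2 <-> 1 = 1/2
!(P <-> ((Q -> P) -> (R <-> P))) = !1/2 = 1/2
Q <-> P = 5/6 <-> 1/2 = 2/3
!P = !1/2 = 1/2
!Q = !5/6 = 1/6
!P <-> !Q = 1/2 <-> 1/6 = 2/3
(Q <-> P) <-> (!P <-> !Q) = 2/3 <-> 2/3 = 1
P -> Q = 1/2 -> 5/6 = 1
!Q = !5/6 = 1/6
!!Q = !1/6 = 5/6
(P -> Q) -> !!Q = 1 -> 5/6 = 5/6
((Q <-> P) <-> (!P <-> !Q)) <-> ((P -> Q) -> !!Q) = 1 <-> 5/6 = 5/6
!P = !1/2 = 1/2
!!P = !1/2 = 1/2
Q <-> Q = 5/6 <-> 5/6 = 1
Q -> P = 5/6 -> 1/2 = 2/3
Q -> R = 5/6 -> 5/6 = 1
(Q -> P) -> (Q -> R) = 2/3 -> 1 = 1
(Q <-> Q) <-> ((Q -> P) -> (Q -> R)) = 1 <-> 1 = 1
!!P -> ((Q <-> Q) <-> ((Q -> P) -> (Q -> R))) = 1/2 -> 1 = 1
(((Q <-> P) <-> (!P <-> !Q)) <-> ((P -> Q) -> !!Q)) -> (!!P -> ((Q <-> Q) <-> ((Q -> P) -> (Q -> R)))) = 5/6 -> 1 = 1
!(P <-> ((Q -> P) -> (R <-> P))) <-> ((((Q <-> P) <-> (!P <-> !Q)) <-> ((P -> Q) -> !!Q)) -> (!!P -> ((Q <-> Q) <-> ((Q -> P) -> (Q -> R))))) = 1/2 <-> 1 = 1/2
!(!(P <-> ((Q -> P) -> (R <-> P))) <-> ((((Q <-> P) <-> (!P <-> !Q)) <-> ((P -> Q) -> !!Q)) -> (!!P -> ((Q <-> Q) <-> ((Q -> P) -> (Q -> R)))))) = !1/2 = 1/2

1/2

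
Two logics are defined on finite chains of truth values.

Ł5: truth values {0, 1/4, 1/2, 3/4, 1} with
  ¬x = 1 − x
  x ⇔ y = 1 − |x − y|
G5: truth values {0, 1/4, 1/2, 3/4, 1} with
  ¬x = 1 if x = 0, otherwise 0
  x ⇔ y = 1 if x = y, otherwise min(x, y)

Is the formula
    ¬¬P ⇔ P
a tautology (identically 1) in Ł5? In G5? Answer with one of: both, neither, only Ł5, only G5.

In Ł5: every assignment gives 1 — tautology.
In G5: at P = 1/4 the value is 1/4 — not a tautology.

only Ł5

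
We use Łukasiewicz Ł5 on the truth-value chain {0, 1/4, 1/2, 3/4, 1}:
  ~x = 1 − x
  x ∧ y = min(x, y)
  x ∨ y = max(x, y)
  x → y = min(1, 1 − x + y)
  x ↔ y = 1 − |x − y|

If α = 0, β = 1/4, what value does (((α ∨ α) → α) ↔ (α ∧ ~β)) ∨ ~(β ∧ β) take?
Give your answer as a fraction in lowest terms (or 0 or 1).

α ∨ α = 0 ∨ 0 = 0
(α ∨ α) → α = 0 → 0 = 1
~β = ~1/4 = 3/4
α ∧ ~β = 0 ∧ 3/4 = 0
((α ∨ α) → α) ↔ (α ∧ ~β) = 1 ↔ 0 = 0
β ∧ β = 1/4 ∧ 1/4 = 1/4
~(β ∧ β) = ~1/4 = 3/4
(((α ∨ α) → α) ↔ (α ∧ ~β)) ∨ ~(β ∧ β) = 0 ∨ 3/4 = 3/4

3/4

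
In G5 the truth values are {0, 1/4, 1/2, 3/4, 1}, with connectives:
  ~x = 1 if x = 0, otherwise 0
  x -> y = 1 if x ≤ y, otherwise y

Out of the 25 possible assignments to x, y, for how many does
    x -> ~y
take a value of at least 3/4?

9

value 1: 9 assignments (counts)
value 0: 16 assignments
So 9 of the 25 assignments meet the threshold.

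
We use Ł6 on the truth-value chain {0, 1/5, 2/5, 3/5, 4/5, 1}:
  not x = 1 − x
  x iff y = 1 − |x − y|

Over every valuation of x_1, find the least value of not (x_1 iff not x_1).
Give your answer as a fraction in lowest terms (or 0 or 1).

1/5

Take x_1 = 2/5:
not x_1 = not 2/5 = 3/5
x_1 iff not x_1 = 2/5 iff 3/5 = 4/5
not (x_1 iff not x_1) = not 4/5 = 1/5
No assignment yields a value below 1/5, so this is the minimum.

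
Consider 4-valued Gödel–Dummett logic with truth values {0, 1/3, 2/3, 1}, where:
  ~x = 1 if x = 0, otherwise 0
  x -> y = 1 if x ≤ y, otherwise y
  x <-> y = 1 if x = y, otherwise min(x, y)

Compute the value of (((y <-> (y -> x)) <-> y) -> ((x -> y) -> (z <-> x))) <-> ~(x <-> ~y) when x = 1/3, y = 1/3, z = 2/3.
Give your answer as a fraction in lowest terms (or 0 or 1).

y -> x = 1/3 -> 1/3 = 1
y <-> (y -> x) = 1/3 <-> 1 = 1/3
(y <-> (y -> x)) <-> y = 1/3 <-> 1/3 = 1
x -> y = 1/3 -> 1/3 = 1
z <-> x = 2/3 <-> 1/3 = 1/3
(x -> y) -> (z <-> x) = 1 -> 1/3 = 1/3
((y <-> (y -> x)) <-> y) -> ((x -> y) -> (z <-> x)) = 1 -> 1/3 = 1/3
~y = ~1/3 = 0
x <-> ~y = 1/3 <-> 0 = 0
~(x <-> ~y) = ~0 = 1
(((y <-> (y -> x)) <-> y) -> ((x -> y) -> (z <-> x))) <-> ~(x <-> ~y) = 1/3 <-> 1 = 1/3

1/3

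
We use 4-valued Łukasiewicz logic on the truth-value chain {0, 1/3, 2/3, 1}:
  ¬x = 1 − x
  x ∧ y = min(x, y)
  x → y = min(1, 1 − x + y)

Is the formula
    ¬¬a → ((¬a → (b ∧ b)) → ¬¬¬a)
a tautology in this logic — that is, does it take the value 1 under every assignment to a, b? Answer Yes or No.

No

Counterexample: take a = 2/3, b = 1/3.
¬a = ¬2/3 = 1/3
¬¬a = ¬1/3 = 2/3
¬a = ¬2/3 = 1/3
b ∧ b = 1/3 ∧ 1/3 = 1/3
¬a → (b ∧ b) = 1/3 → 1/3 = 1
¬a = ¬2/3 = 1/3
¬¬a = ¬1/3 = 2/3
¬¬¬a = ¬2/3 = 1/3
(¬a → (b ∧ b)) → ¬¬¬a = 1 → 1/3 = 1/3
¬¬a → ((¬a → (b ∧ b)) → ¬¬¬a) = 2/3 → 1/3 = 2/3
This gives 2/3 ≠ 1.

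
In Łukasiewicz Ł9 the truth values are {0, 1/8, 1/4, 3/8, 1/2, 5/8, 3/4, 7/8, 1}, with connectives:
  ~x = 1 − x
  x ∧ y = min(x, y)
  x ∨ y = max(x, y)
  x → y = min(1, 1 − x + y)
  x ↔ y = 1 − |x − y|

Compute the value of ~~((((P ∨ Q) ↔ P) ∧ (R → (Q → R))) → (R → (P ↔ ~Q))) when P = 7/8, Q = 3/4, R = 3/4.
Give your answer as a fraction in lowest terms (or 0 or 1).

5/8

P ∨ Q = 7/8 ∨ 3/4 = 7/8
(P ∨ Q) ↔ P = 7/8 ↔ 7/8 = 1
Q → R = 3/4 → 3/4 = 1
R → (Q → R) = 3/4 → 1 = 1
((P ∨ Q) ↔ P) ∧ (R → (Q → R)) = 1 ∧ 1 = 1
~Q = ~3/4 = 1/4
P ↔ ~Q = 7/8 ↔ 1/4 = 3/8
R → (P ↔ ~Q) = 3/4 → 3/8 = 5/8
(((P ∨ Q) ↔ P) ∧ (R → (Q → R))) → (R → (P ↔ ~Q)) = 1 → 5/8 = 5/8
~((((P ∨ Q) ↔ P) ∧ (R → (Q → R))) → (R → (P ↔ ~Q))) = ~5/8 = 3/8
~~((((P ∨ Q) ↔ P) ∧ (R → (Q → R))) → (R → (P ↔ ~Q))) = ~3/8 = 5/8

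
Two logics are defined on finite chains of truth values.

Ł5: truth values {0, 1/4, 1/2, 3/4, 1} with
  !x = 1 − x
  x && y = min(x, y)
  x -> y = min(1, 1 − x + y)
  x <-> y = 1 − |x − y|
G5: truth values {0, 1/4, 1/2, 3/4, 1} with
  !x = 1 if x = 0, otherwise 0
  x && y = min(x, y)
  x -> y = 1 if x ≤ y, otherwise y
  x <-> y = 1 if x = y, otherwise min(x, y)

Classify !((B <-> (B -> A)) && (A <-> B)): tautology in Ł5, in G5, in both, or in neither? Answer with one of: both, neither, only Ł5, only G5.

In Ł5: at A = 0, B = 1/4 the value is 1/2 — not a tautology.
In G5: at A = 1/4, B = 1/4 the value is 0 — not a tautology.

neither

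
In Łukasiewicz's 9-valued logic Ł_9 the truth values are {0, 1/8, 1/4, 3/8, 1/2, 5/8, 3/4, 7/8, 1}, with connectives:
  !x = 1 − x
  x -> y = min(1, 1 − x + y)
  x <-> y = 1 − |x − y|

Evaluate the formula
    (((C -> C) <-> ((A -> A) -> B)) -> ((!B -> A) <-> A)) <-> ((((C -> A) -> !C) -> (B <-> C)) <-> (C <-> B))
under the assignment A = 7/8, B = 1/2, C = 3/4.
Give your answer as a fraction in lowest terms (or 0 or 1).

3/4

C -> C = 3/4 -> 3/4 = 1
A -> A = 7/8 -> 7/8 = 1
(A -> A) -> B = 1 -> 1/2 = 1/2
(C -> C) <-> ((A -> A) -> B) = 1 <-> 1/2 = 1/2
!B = !1/2 = 1/2
!B -> A = 1/2 -> 7/8 = 1
(!B -> A) <-> A = 1 <-> 7/8 = 7/8
((C -> C) <-> ((A -> A) -> B)) -> ((!B -> A) <-> A) = 1/2 -> 7/8 = 1
C -> A = 3/4 -> 7/8 = 1
!C = !3/4 = 1/4
(C -> A) -> !C = 1 -> 1/4 = 1/4
B <-> C = 1/2 <-> 3/4 = 3/4
((C -> A) -> !C) -> (B <-> C) = 1/4 -> 3/4 = 1
C <-> B = 3/4 <-> 1/2 = 3/4
(((C -> A) -> !C) -> (B <-> C)) <-> (C <-> B) = 1 <-> 3/4 = 3/4
(((C -> C) <-> ((A -> A) -> B)) -> ((!B -> A) <-> A)) <-> ((((C -> A) -> !C) -> (B <-> C)) <-> (C <-> B)) = 1 <-> 3/4 = 3/4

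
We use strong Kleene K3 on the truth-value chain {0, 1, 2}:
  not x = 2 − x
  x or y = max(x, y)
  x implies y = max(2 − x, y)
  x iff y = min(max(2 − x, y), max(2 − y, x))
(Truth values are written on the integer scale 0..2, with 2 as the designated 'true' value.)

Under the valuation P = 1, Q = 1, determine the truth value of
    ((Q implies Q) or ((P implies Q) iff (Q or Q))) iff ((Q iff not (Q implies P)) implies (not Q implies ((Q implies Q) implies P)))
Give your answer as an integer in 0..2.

Q implies Q = 1 implies 1 = 1
P implies Q = 1 implies 1 = 1
Q or Q = 1 or 1 = 1
(P implies Q) iff (Q or Q) = 1 iff 1 = 1
(Q implies Q) or ((P implies Q) iff (Q or Q)) = 1 or 1 = 1
Q implies P = 1 implies 1 = 1
not (Q implies P) = not 1 = 1
Q iff not (Q implies P) = 1 iff 1 = 1
not Q = not 1 = 1
Q implies Q = 1 implies 1 = 1
(Q implies Q) implies P = 1 implies 1 = 1
not Q implies ((Q implies Q) implies P) = 1 implies 1 = 1
(Q iff not (Q implies P)) implies (not Q implies ((Q implies Q) implies P)) = 1 implies 1 = 1
((Q implies Q) or ((P implies Q) iff (Q or Q))) iff ((Q iff not (Q implies P)) implies (not Q implies ((Q implies Q) implies P))) = 1 iff 1 = 1

1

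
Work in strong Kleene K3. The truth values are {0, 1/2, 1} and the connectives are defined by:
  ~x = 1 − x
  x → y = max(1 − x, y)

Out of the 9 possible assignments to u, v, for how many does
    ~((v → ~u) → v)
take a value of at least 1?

3

u = 0, v = 0 ↦ 1  ≥
u = 0, v = 1/2 ↦ 1/2  <
u = 0, v = 1 ↦ 0  <
u = 1/2, v = 0 ↦ 1  ≥
u = 1/2, v = 1/2 ↦ 1/2  <
u = 1/2, v = 1 ↦ 0  <
u = 1, v = 0 ↦ 1  ≥
u = 1, v = 1/2 ↦ 1/2  <
u = 1, v = 1 ↦ 0  <
So 3 of the 9 assignments meet the threshold.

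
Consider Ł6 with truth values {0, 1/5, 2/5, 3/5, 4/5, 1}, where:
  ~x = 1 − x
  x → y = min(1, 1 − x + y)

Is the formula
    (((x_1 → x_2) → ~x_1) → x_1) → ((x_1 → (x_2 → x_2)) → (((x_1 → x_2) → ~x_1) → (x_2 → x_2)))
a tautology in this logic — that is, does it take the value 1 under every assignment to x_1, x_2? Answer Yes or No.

Yes

At x_1 = 1, x_2 = 2/5, for instance:
x_1 → x_2 = 1 → 2/5 = 2/5
~x_1 = ~1 = 0
(x_1 → x_2) → ~x_1 = 2/5 → 0 = 3/5
((x_1 → x_2) → ~x_1) → x_1 = 3/5 → 1 = 1
x_2 → x_2 = 2/5 → 2/5 = 1
x_1 → (x_2 → x_2) = 1 → 1 = 1
((x_1 → x_2) → ~x_1) → (x_2 → x_2) = 3/5 → 1 = 1
(x_1 → (x_2 → x_2)) → (((x_1 → x_2) → ~x_1) → (x_2 → x_2)) = 1 → 1 = 1
(((x_1 → x_2) → ~x_1) → x_1) → ((x_1 → (x_2 → x_2)) → (((x_1 → x_2) → ~x_1) → (x_2 → x_2))) = 1 → 1 = 1
and checking the remaining 35 assignments likewise gives ≥ 1 in every case.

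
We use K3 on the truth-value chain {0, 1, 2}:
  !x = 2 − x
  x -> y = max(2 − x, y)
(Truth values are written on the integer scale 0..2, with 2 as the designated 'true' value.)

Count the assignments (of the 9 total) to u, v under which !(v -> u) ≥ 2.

1

u = 0, v = 0 ↦ 0  <
u = 0, v = 1 ↦ 1  <
u = 0, v = 2 ↦ 2  ≥
u = 1, v = 0 ↦ 0  <
u = 1, v = 1 ↦ 1  <
u = 1, v = 2 ↦ 1  <
u = 2, v = 0 ↦ 0  <
u = 2, v = 1 ↦ 0  <
u = 2, v = 2 ↦ 0  <
So 1 of the 9 assignments meets the threshold.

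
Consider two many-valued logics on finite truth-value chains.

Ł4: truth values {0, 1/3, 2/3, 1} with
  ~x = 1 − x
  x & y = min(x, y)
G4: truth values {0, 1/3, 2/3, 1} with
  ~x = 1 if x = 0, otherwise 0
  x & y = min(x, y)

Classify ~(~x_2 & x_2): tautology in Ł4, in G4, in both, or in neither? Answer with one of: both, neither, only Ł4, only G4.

only G4

In Ł4: at x_2 = 1/3 the value is 2/3 — not a tautology.
In G4: every assignment gives 1 — tautology.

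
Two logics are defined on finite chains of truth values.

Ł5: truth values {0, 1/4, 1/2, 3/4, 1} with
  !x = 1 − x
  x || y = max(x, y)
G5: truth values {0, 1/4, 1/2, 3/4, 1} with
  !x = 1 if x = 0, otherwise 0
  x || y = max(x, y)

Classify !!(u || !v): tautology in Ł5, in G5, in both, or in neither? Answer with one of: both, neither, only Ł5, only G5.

In Ł5: at u = 0, v = 1/4 the value is 3/4 — not a tautology.
In G5: at u = 0, v = 1/4 the value is 0 — not a tautology.

neither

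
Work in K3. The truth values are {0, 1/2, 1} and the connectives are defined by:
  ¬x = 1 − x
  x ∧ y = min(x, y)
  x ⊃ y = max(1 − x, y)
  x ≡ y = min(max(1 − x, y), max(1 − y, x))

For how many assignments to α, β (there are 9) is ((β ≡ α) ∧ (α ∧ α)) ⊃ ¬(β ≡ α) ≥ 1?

α = 0, β = 0 ↦ 1  ≥
α = 0, β = 1/2 ↦ 1  ≥
α = 0, β = 1 ↦ 1  ≥
α = 1/2, β = 0 ↦ 1/2  <
α = 1/2, β = 1/2 ↦ 1/2  <
α = 1/2, β = 1 ↦ 1/2  <
α = 1, β = 0 ↦ 1  ≥
α = 1, β = 1/2 ↦ 1/2  <
α = 1, β = 1 ↦ 0  <
So 4 of the 9 assignments meet the threshold.

4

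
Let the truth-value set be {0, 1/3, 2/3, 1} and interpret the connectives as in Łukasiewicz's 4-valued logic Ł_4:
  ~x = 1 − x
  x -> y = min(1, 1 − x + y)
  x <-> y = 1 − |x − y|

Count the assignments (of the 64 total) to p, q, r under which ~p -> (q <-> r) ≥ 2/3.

value 1: 44 assignments (counts)
value 2/3: 12 assignments (counts)
value 1/3: 6 assignments
value 0: 2 assignments
So 56 of the 64 assignments meet the threshold.

56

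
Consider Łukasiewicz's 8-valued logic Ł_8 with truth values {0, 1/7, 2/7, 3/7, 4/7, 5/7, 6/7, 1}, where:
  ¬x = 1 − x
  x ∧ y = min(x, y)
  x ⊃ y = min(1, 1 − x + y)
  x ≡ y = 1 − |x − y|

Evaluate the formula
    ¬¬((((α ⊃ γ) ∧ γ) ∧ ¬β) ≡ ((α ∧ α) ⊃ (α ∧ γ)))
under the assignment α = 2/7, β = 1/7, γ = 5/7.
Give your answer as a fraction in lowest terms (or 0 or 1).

α ⊃ γ = 2/7 ⊃ 5/7 = 1
(α ⊃ γ) ∧ γ = 1 ∧ 5/7 = 5/7
¬β = ¬1/7 = 6/7
((α ⊃ γ) ∧ γ) ∧ ¬β = 5/7 ∧ 6/7 = 5/7
α ∧ α = 2/7 ∧ 2/7 = 2/7
α ∧ γ = 2/7 ∧ 5/7 = 2/7
(α ∧ α) ⊃ (α ∧ γ) = 2/7 ⊃ 2/7 = 1
(((α ⊃ γ) ∧ γ) ∧ ¬β) ≡ ((α ∧ α) ⊃ (α ∧ γ)) = 5/7 ≡ 1 = 5/7
¬((((α ⊃ γ) ∧ γ) ∧ ¬β) ≡ ((α ∧ α) ⊃ (α ∧ γ))) = ¬5/7 = 2/7
¬¬((((α ⊃ γ) ∧ γ) ∧ ¬β) ≡ ((α ∧ α) ⊃ (α ∧ γ))) = ¬2/7 = 5/7

5/7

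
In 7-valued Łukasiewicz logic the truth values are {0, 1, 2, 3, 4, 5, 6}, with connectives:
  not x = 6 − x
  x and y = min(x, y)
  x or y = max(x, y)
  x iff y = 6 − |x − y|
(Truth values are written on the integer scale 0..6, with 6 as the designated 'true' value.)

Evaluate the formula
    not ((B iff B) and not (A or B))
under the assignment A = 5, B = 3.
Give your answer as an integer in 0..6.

B iff B = 3 iff 3 = 6
A or B = 5 or 3 = 5
not (A or B) = not 5 = 1
(B iff B) and not (A or B) = 6 and 1 = 1
not ((B iff B) and not (A or B)) = not 1 = 5

5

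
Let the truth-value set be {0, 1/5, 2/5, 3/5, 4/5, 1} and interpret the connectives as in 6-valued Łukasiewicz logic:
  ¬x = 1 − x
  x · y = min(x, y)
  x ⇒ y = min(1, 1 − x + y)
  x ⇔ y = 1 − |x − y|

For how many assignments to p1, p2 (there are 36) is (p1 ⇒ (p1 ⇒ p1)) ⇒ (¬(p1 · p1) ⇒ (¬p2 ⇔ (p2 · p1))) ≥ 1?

24

value 1: 24 assignments (counts)
value 4/5: 4 assignments
value 3/5: 3 assignments
value 2/5: 2 assignments
value 1/5: 2 assignments
value 0: 1 assignment
So 24 of the 36 assignments meet the threshold.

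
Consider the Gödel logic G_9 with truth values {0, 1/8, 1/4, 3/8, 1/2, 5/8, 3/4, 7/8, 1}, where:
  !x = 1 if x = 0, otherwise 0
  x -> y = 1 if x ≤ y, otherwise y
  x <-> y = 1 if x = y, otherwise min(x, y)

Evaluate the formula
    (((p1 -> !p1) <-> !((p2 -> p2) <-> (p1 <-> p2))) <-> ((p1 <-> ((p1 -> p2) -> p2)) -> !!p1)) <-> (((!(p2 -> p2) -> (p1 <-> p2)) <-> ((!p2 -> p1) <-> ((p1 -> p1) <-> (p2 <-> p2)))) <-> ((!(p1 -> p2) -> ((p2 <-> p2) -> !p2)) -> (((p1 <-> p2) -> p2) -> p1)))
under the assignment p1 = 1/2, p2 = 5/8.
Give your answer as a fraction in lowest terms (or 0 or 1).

!p1 = !1/2 = 0
p1 -> !p1 = 1/2 -> 0 = 0
p2 -> p2 = 5/8 -> 5/8 = 1
p1 <-> p2 = 1/2 <-> 5/8 = 1/2
(p2 -> p2) <-> (p1 <-> p2) = 1 <-> 1/2 = 1/2
!((p2 -> p2) <-> (p1 <-> p2)) = !1/2 = 0
(p1 -> !p1) <-> !((p2 -> p2) <-> (p1 <-> p2)) = 0 <-> 0 = 1
p1 -> p2 = 1/2 -> 5/8 = 1
(p1 -> p2) -> p2 = 1 -> 5/8 = 5/8
p1 <-> ((p1 -> p2) -> p2) = 1/2 <-> 5/8 = 1/2
!p1 = !1/2 = 0
!!p1 = !0 = 1
(p1 <-> ((p1 -> p2) -> p2)) -> !!p1 = 1/2 -> 1 = 1
((p1 -> !p1) <-> !((p2 -> p2) <-> (p1 <-> p2))) <-> ((p1 <-> ((p1 -> p2) -> p2)) -> !!p1) = 1 <-> 1 = 1
p2 -> p2 = 5/8 -> 5/8 = 1
!(p2 -> p2) = !1 = 0
p1 <-> p2 = 1/2 <-> 5/8 = 1/2
!(p2 -> p2) -> (p1 <-> p2) = 0 -> 1/2 = 1
!p2 = !5/8 = 0
!p2 -> p1 = 0 -> 1/2 = 1
p1 -> p1 = 1/2 -> 1/2 = 1
p2 <-> p2 = 5/8 <-> 5/8 = 1
(p1 -> p1) <-> (p2 <-> p2) = 1 <-> 1 = 1
(!p2 -> p1) <-> ((p1 -> p1) <-> (p2 <-> p2)) = 1 <-> 1 = 1
(!(p2 -> p2) -> (p1 <-> p2)) <-> ((!p2 -> p1) <-> ((p1 -> p1) <-> (p2 <-> p2))) = 1 <-> 1 = 1
p1 -> p2 = 1/2 -> 5/8 = 1
!(p1 -> p2) = !1 = 0
p2 <-> p2 = 5/8 <-> 5/8 = 1
!p2 = !5/8 = 0
(p2 <-> p2) -> !p2 = 1 -> 0 = 0
!(p1 -> p2) -> ((p2 <-> p2) -> !p2) = 0 -> 0 = 1
p1 <-> p2 = 1/2 <-> 5/8 = 1/2
(p1 <-> p2) -> p2 = 1/2 -> 5/8 = 1
((p1 <-> p2) -> p2) -> p1 = 1 -> 1/2 = 1/2
(!(p1 -> p2) -> ((p2 <-> p2) -> !p2)) -> (((p1 <-> p2) -> p2) -> p1) = 1 -> 1/2 = 1/2
((!(p2 -> p2) -> (p1 <-> p2)) <-> ((!p2 -> p1) <-> ((p1 -> p1) <-> (p2 <-> p2)))) <-> ((!(p1 -> p2) -> ((p2 <-> p2) -> !p2)) -> (((p1 <-> p2) -> p2) -> p1)) = 1 <-> 1/2 = 1/2
(((p1 -> !p1) <-> !((p2 -> p2) <-> (p1 <-> p2))) <-> ((p1 <-> ((p1 -> p2) -> p2)) -> !!p1)) <-> (((!(p2 -> p2) -> (p1 <-> p2)) <-> ((!p2 -> p1) <-> ((p1 -> p1) <-> (p2 <-> p2)))) <-> ((!(p1 -> p2) -> ((p2 <-> p2) -> !p2)) -> (((p1 <-> p2) -> p2) -> p1))) = 1 <-> 1/2 = 1/2

1/2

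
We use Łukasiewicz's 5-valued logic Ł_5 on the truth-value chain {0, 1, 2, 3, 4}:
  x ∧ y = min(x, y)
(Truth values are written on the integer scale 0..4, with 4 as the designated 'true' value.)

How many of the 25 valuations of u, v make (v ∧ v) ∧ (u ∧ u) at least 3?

value 4: 1 assignment (counts)
value 3: 3 assignments (counts)
value 2: 5 assignments
value 1: 7 assignments
value 0: 9 assignments
So 4 of the 25 assignments meet the threshold.

4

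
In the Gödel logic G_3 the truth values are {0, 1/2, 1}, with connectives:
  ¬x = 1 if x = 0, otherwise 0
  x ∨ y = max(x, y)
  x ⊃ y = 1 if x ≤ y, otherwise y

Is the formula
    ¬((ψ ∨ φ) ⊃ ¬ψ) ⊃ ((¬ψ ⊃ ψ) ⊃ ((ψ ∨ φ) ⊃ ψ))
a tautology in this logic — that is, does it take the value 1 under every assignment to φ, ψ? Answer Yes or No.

Counterexample: take φ = 1, ψ = 1/2.
ψ ∨ φ = 1/2 ∨ 1 = 1
¬ψ = ¬1/2 = 0
(ψ ∨ φ) ⊃ ¬ψ = 1 ⊃ 0 = 0
¬((ψ ∨ φ) ⊃ ¬ψ) = ¬0 = 1
¬ψ ⊃ ψ = 0 ⊃ 1/2 = 1
(ψ ∨ φ) ⊃ ψ = 1 ⊃ 1/2 = 1/2
(¬ψ ⊃ ψ) ⊃ ((ψ ∨ φ) ⊃ ψ) = 1 ⊃ 1/2 = 1/2
¬((ψ ∨ φ) ⊃ ¬ψ) ⊃ ((¬ψ ⊃ ψ) ⊃ ((ψ ∨ φ) ⊃ ψ)) = 1 ⊃ 1/2 = 1/2
This gives 1/2 ≠ 1.

No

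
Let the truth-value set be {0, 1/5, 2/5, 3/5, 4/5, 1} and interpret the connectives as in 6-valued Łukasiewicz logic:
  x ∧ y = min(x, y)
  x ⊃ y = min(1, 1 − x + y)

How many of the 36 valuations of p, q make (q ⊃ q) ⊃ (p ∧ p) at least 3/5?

18

value 1: 6 assignments (counts)
value 4/5: 6 assignments (counts)
value 3/5: 6 assignments (counts)
value 2/5: 6 assignments
value 1/5: 6 assignments
value 0: 6 assignments
So 18 of the 36 assignments meet the threshold.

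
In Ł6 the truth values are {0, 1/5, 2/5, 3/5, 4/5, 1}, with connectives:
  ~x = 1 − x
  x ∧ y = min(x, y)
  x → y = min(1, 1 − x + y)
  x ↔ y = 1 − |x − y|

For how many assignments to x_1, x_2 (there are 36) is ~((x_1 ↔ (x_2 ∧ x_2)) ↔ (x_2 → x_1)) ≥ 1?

value 1: 1 assignment (counts)
value 4/5: 2 assignments
value 3/5: 3 assignments
value 2/5: 4 assignments
value 1/5: 5 assignments
value 0: 21 assignments
So 1 of the 36 assignments meets the threshold.

1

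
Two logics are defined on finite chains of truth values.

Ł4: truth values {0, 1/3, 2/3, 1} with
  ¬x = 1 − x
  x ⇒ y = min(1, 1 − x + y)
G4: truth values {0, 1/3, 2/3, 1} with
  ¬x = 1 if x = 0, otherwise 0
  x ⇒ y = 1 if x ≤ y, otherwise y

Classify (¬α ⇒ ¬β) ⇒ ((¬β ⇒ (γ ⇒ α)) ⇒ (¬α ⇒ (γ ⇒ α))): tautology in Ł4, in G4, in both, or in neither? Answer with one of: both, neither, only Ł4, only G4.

In Ł4: every assignment gives 1 — tautology.
In G4: every assignment gives 1 — tautology.

both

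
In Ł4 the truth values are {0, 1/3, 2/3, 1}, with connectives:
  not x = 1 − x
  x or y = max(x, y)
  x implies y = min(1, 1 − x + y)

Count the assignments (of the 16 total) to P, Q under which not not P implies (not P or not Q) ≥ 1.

P = 0, Q = 0 ↦ 1  ≥
P = 0, Q = 1/3 ↦ 1  ≥
P = 0, Q = 2/3 ↦ 1  ≥
P = 0, Q = 1 ↦ 1  ≥
P = 1/3, Q = 0 ↦ 1  ≥
P = 1/3, Q = 1/3 ↦ 1  ≥
P = 1/3, Q = 2/3 ↦ 1  ≥
P = 1/3, Q = 1 ↦ 1  ≥
P = 2/3, Q = 0 ↦ 1  ≥
P = 2/3, Q = 1/3 ↦ 1  ≥
P = 2/3, Q = 2/3 ↦ 2/3  <
P = 2/3, Q = 1 ↦ 2/3  <
P = 1, Q = 0 ↦ 1  ≥
P = 1, Q = 1/3 ↦ 2/3  <
P = 1, Q = 2/3 ↦ 1/3  <
P = 1, Q = 1 ↦ 0  <
So 11 of the 16 assignments meet the threshold.

11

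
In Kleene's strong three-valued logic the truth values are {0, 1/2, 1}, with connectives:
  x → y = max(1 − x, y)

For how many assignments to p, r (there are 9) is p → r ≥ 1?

5

p = 0, r = 0 ↦ 1  ≥
p = 0, r = 1/2 ↦ 1  ≥
p = 0, r = 1 ↦ 1  ≥
p = 1/2, r = 0 ↦ 1/2  <
p = 1/2, r = 1/2 ↦ 1/2  <
p = 1/2, r = 1 ↦ 1  ≥
p = 1, r = 0 ↦ 0  <
p = 1, r = 1/2 ↦ 1/2  <
p = 1, r = 1 ↦ 1  ≥
So 5 of the 9 assignments meet the threshold.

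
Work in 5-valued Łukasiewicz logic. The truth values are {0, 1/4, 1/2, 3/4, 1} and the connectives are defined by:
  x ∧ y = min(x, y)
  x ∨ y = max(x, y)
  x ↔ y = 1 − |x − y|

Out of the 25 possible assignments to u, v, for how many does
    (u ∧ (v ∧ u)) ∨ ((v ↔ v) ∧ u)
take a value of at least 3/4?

10

value 1: 5 assignments (counts)
value 3/4: 5 assignments (counts)
value 1/2: 5 assignments
value 1/4: 5 assignments
value 0: 5 assignments
So 10 of the 25 assignments meet the threshold.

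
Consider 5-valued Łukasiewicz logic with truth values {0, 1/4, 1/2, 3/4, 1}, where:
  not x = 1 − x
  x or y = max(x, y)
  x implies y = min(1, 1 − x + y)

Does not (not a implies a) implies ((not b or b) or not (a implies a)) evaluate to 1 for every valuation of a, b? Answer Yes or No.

No

Counterexample: take a = 0, b = 1/4.
not a = not 0 = 1
not a implies a = 1 implies 0 = 0
not (not a implies a) = not 0 = 1
not b = not 1/4 = 3/4
not b or b = 3/4 or 1/4 = 3/4
a implies a = 0 implies 0 = 1
not (a implies a) = not 1 = 0
(not b or b) or not (a implies a) = 3/4 or 0 = 3/4
not (not a implies a) implies ((not b or b) or not (a implies a)) = 1 implies 3/4 = 3/4
This gives 3/4 ≠ 1.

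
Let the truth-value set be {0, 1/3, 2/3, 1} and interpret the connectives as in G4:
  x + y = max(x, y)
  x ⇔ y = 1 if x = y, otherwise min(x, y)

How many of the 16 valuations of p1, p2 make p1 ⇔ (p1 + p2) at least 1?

p1 = 0, p2 = 0 ↦ 1  ≥
p1 = 0, p2 = 1/3 ↦ 0  <
p1 = 0, p2 = 2/3 ↦ 0  <
p1 = 0, p2 = 1 ↦ 0  <
p1 = 1/3, p2 = 0 ↦ 1  ≥
p1 = 1/3, p2 = 1/3 ↦ 1  ≥
p1 = 1/3, p2 = 2/3 ↦ 1/3  <
p1 = 1/3, p2 = 1 ↦ 1/3  <
p1 = 2/3, p2 = 0 ↦ 1  ≥
p1 = 2/3, p2 = 1/3 ↦ 1  ≥
p1 = 2/3, p2 = 2/3 ↦ 1  ≥
p1 = 2/3, p2 = 1 ↦ 2/3  <
p1 = 1, p2 = 0 ↦ 1  ≥
p1 = 1, p2 = 1/3 ↦ 1  ≥
p1 = 1, p2 = 2/3 ↦ 1  ≥
p1 = 1, p2 = 1 ↦ 1  ≥
So 10 of the 16 assignments meet the threshold.

10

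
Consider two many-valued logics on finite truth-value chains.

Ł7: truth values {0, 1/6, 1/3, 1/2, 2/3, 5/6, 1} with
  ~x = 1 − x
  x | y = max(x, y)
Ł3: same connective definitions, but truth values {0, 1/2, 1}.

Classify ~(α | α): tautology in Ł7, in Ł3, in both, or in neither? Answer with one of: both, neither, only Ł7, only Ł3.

neither

In Ł7: at α = 1/6 the value is 5/6 — not a tautology.
In Ł3: at α = 1/2 the value is 1/2 — not a tautology.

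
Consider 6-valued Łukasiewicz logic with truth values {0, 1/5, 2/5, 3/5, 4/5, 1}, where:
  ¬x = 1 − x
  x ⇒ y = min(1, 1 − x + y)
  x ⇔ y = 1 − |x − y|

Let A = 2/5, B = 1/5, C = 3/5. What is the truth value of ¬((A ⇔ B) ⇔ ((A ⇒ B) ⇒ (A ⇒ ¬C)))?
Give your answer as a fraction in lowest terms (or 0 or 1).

A ⇔ B = 2/5 ⇔ 1/5 = 4/5
A ⇒ B = 2/5 ⇒ 1/5 = 4/5
¬C = ¬3/5 = 2/5
A ⇒ ¬C = 2/5 ⇒ 2/5 = 1
(A ⇒ B) ⇒ (A ⇒ ¬C) = 4/5 ⇒ 1 = 1
(A ⇔ B) ⇔ ((A ⇒ B) ⇒ (A ⇒ ¬C)) = 4/5 ⇔ 1 = 4/5
¬((A ⇔ B) ⇔ ((A ⇒ B) ⇒ (A ⇒ ¬C))) = ¬4/5 = 1/5

1/5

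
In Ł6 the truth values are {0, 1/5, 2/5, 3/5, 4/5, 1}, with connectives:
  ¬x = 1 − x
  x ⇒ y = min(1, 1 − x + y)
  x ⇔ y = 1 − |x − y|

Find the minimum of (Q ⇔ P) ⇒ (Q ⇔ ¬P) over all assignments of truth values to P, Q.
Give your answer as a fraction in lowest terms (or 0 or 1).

0

Take P = 0, Q = 0:
Q ⇔ P = 0 ⇔ 0 = 1
¬P = ¬0 = 1
Q ⇔ ¬P = 0 ⇔ 1 = 0
(Q ⇔ P) ⇒ (Q ⇔ ¬P) = 1 ⇒ 0 = 0
No assignment yields a value below 0, so this is the minimum.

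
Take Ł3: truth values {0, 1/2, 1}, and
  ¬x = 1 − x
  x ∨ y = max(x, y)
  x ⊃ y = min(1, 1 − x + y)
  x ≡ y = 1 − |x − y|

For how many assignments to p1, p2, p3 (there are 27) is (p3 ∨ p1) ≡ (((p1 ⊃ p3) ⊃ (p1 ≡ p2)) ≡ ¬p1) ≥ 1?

10

value 1: 10 assignments (counts)
value 1/2: 9 assignments
value 0: 8 assignments
So 10 of the 27 assignments meet the threshold.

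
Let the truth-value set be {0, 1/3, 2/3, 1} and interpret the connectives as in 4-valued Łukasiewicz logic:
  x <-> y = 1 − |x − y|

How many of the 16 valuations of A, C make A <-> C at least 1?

4

A = 0, C = 0 ↦ 1  ≥
A = 0, C = 1/3 ↦ 2/3  <
A = 0, C = 2/3 ↦ 1/3  <
A = 0, C = 1 ↦ 0  <
A = 1/3, C = 0 ↦ 2/3  <
A = 1/3, C = 1/3 ↦ 1  ≥
A = 1/3, C = 2/3 ↦ 2/3  <
A = 1/3, C = 1 ↦ 1/3  <
A = 2/3, C = 0 ↦ 1/3  <
A = 2/3, C = 1/3 ↦ 2/3  <
A = 2/3, C = 2/3 ↦ 1  ≥
A = 2/3, C = 1 ↦ 2/3  <
A = 1, C = 0 ↦ 0  <
A = 1, C = 1/3 ↦ 1/3  <
A = 1, C = 2/3 ↦ 2/3  <
A = 1, C = 1 ↦ 1  ≥
So 4 of the 16 assignments meet the threshold.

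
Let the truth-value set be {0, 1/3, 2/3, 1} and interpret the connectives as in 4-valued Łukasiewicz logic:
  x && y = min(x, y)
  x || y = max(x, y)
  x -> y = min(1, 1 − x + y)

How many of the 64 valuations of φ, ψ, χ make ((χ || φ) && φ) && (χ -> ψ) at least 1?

10

value 1: 10 assignments (counts)
value 2/3: 16 assignments
value 1/3: 19 assignments
value 0: 19 assignments
So 10 of the 64 assignments meet the threshold.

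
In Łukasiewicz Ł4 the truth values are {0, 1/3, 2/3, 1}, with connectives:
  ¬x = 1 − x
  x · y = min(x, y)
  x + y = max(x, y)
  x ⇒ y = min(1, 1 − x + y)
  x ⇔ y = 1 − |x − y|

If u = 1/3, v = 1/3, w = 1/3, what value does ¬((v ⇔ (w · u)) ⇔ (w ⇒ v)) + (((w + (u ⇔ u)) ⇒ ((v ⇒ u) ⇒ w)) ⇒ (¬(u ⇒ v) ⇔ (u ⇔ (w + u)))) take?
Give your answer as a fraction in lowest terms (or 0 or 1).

w · u = 1/3 · 1/3 = 1/3
v ⇔ (w · u) = 1/3 ⇔ 1/3 = 1
w ⇒ v = 1/3 ⇒ 1/3 = 1
(v ⇔ (w · u)) ⇔ (w ⇒ v) = 1 ⇔ 1 = 1
¬((v ⇔ (w · u)) ⇔ (w ⇒ v)) = ¬1 = 0
u ⇔ u = 1/3 ⇔ 1/3 = 1
w + (u ⇔ u) = 1/3 + 1 = 1
v ⇒ u = 1/3 ⇒ 1/3 = 1
(v ⇒ u) ⇒ w = 1 ⇒ 1/3 = 1/3
(w + (u ⇔ u)) ⇒ ((v ⇒ u) ⇒ w) = 1 ⇒ 1/3 = 1/3
u ⇒ v = 1/3 ⇒ 1/3 = 1
¬(u ⇒ v) = ¬1 = 0
w + u = 1/3 + 1/3 = 1/3
u ⇔ (w + u) = 1/3 ⇔ 1/3 = 1
¬(u ⇒ v) ⇔ (u ⇔ (w + u)) = 0 ⇔ 1 = 0
((w + (u ⇔ u)) ⇒ ((v ⇒ u) ⇒ w)) ⇒ (¬(u ⇒ v) ⇔ (u ⇔ (w + u))) = 1/3 ⇒ 0 = 2/3
¬((v ⇔ (w · u)) ⇔ (w ⇒ v)) + (((w + (u ⇔ u)) ⇒ ((v ⇒ u) ⇒ w)) ⇒ (¬(u ⇒ v) ⇔ (u ⇔ (w + u)))) = 0 + 2/3 = 2/3

2/3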